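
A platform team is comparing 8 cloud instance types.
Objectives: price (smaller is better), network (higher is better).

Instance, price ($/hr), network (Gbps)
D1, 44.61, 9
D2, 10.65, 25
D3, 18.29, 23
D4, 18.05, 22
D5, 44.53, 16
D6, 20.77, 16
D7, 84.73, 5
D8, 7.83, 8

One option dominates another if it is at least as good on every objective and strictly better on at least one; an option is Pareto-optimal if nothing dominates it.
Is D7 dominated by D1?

Yes

D1 vs D7: price 44.61≤84.73, network 9≥5 — D1 is at least as good on every objective with at least one strict improvement.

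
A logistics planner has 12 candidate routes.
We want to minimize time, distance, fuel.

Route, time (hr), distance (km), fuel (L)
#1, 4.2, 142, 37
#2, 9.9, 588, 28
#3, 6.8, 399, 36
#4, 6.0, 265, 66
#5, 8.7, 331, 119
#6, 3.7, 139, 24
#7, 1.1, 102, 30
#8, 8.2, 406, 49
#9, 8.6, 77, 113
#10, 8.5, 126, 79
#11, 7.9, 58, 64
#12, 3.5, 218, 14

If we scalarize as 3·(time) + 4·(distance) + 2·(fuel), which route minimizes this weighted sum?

#1: 3·4.2 + 4·142 + 2·37 = 654.6
#2: 3·9.9 + 4·588 + 2·28 = 2437.7
#3: 3·6.8 + 4·399 + 2·36 = 1688.4
#4: 3·6.0 + 4·265 + 2·66 = 1210.0
#5: 3·8.7 + 4·331 + 2·119 = 1588.1
#6: 3·3.7 + 4·139 + 2·24 = 615.1
#7: 3·1.1 + 4·102 + 2·30 = 471.3
#8: 3·8.2 + 4·406 + 2·49 = 1746.6
#9: 3·8.6 + 4·77 + 2·113 = 559.8
#10: 3·8.5 + 4·126 + 2·79 = 687.5
#11: 3·7.9 + 4·58 + 2·64 = 383.7
#12: 3·3.5 + 4·218 + 2·14 = 910.5
Lowest: #11 at 383.7.

#11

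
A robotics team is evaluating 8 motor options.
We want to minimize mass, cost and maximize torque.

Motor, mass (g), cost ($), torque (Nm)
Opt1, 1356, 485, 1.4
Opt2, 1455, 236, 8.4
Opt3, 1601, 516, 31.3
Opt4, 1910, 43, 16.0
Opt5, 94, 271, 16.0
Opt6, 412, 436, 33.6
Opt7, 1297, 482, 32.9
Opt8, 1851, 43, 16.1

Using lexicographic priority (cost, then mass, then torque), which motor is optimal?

Opt8

First minimize cost: best is 43, kept {Opt4, Opt8}.
Then minimize mass: best is 1851, kept {Opt8}.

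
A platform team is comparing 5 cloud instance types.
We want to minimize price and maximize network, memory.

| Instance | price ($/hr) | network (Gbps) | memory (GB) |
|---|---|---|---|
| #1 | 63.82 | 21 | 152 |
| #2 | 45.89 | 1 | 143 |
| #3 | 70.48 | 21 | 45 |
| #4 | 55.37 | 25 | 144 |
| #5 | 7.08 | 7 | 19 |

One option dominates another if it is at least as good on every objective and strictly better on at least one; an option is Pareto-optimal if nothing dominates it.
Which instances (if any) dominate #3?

#1, #4

#1: price 63.82≤70.48, network 21≥21, memory 152≥45 — dominates #3.
#4: price 55.37≤70.48, network 25≥21, memory 144≥45 — dominates #3.
Others (#2, #5) are each worse than #3 on at least one objective.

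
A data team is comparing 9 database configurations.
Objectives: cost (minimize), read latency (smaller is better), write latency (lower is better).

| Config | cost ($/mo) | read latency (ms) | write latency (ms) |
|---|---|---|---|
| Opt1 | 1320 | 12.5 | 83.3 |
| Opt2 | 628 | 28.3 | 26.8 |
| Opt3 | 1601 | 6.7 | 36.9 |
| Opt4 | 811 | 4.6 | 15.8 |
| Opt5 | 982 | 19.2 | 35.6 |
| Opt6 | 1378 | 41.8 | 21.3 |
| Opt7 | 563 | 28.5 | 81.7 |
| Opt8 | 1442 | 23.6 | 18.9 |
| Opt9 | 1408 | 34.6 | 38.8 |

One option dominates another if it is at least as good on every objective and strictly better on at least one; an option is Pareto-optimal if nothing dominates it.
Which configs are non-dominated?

Opt1: dominated by Opt4 (cost 811≤1320, read latency 4.6≤12.5, write latency 15.8≤83.3).
Opt2: not dominated.
Opt3: dominated by Opt4 (cost 811≤1601, read latency 4.6≤6.7, write latency 15.8≤36.9).
Opt4: not dominated (best read latency).
Opt5: dominated by Opt4 (cost 811≤982, read latency 4.6≤19.2, write latency 15.8≤35.6).
Opt6: dominated by Opt4 (cost 811≤1378, read latency 4.6≤41.8, write latency 15.8≤21.3).
Opt7: not dominated (best cost).
Opt8: dominated by Opt4 (cost 811≤1442, read latency 4.6≤23.6, write latency 15.8≤18.9).
Opt9: dominated by Opt2 (cost 628≤1408, read latency 28.3≤34.6, write latency 26.8≤38.8).

Opt2, Opt4, Opt7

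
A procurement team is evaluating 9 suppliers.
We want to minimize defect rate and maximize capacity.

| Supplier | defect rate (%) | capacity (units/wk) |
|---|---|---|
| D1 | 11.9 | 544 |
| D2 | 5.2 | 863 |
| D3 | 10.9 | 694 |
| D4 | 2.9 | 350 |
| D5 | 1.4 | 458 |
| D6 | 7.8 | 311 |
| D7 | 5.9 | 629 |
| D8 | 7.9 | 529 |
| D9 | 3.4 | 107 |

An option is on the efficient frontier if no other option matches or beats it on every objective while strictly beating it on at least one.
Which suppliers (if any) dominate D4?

D5

D5: defect rate 1.4≤2.9, capacity 458≥350 — dominates D4.
Others (D1, D2, D3, D6, D7, D8, D9) are each worse than D4 on at least one objective.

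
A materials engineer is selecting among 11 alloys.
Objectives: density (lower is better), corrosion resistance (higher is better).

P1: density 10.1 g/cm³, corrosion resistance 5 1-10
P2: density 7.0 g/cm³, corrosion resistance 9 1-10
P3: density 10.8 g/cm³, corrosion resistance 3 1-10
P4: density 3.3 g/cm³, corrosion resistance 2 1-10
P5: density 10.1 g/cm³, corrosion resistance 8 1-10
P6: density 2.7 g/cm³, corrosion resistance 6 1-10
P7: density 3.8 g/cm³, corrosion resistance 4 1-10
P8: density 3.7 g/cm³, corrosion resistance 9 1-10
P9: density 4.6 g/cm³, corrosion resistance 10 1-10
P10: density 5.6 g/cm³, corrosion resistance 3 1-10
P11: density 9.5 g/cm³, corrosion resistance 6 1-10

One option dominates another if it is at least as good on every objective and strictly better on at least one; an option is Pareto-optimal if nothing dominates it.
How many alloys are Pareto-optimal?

P1: dominated by P2 (density 7.0≤10.1, corrosion resistance 9≥5).
P2: dominated by P8 (density 3.7≤7.0, corrosion resistance 9≥9).
P3: dominated by P1 (density 10.1≤10.8, corrosion resistance 5≥3).
P4: dominated by P6 (density 2.7≤3.3, corrosion resistance 6≥2).
P5: dominated by P2 (density 7.0≤10.1, corrosion resistance 9≥8).
P6: not dominated (best density).
P7: dominated by P6 (density 2.7≤3.8, corrosion resistance 6≥4).
P8: not dominated.
P9: not dominated (best corrosion resistance).
P10: dominated by P6 (density 2.7≤5.6, corrosion resistance 6≥3).
P11: dominated by P2 (density 7.0≤9.5, corrosion resistance 9≥6).
Pareto-optimal: P6, P8, P9 → 3.

3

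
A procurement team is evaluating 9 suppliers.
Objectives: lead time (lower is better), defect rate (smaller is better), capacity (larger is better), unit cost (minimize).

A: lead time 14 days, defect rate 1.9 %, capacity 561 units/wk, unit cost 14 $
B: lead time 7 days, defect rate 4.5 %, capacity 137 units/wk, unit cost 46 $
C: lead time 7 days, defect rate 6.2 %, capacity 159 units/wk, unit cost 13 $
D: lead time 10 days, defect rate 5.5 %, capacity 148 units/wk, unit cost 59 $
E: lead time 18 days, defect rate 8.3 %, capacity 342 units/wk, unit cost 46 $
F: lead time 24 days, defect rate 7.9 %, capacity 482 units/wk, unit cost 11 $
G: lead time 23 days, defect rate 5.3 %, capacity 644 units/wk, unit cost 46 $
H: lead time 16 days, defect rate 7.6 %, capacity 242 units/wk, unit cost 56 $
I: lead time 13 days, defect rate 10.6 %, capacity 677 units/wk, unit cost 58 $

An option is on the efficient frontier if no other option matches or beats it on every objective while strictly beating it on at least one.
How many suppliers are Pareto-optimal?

7

A: not dominated (best defect rate).
B: not dominated.
C: not dominated.
D: not dominated.
E: dominated by A (lead time 14≤18, defect rate 1.9≤8.3, capacity 561≥342, unit cost 14≤46).
F: not dominated (best unit cost).
G: not dominated.
H: dominated by A (lead time 14≤16, defect rate 1.9≤7.6, capacity 561≥242, unit cost 14≤56).
I: not dominated (best capacity).
Pareto-optimal: A, B, C, D, F, G, I → 7.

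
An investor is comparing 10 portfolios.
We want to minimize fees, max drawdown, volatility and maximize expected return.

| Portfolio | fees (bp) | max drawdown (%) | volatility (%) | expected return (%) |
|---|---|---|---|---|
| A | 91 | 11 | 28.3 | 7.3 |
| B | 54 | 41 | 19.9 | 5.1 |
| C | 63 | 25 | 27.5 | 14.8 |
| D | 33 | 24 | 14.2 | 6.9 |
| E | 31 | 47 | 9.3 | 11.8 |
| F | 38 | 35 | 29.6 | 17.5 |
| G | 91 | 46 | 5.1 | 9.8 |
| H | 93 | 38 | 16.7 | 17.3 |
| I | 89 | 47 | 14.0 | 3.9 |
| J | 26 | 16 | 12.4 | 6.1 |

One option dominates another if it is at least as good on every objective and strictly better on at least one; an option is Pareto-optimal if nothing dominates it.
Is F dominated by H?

No

H vs F: H is worse on fees (93 vs 38), so it does not dominate F.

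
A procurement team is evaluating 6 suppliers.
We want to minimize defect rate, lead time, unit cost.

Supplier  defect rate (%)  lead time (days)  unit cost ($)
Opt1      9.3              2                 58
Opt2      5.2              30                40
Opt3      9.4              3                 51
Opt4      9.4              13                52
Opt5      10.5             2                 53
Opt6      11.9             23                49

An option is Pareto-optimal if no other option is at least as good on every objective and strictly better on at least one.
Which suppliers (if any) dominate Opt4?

Opt3

Opt3: defect rate 9.4≤9.4, lead time 3≤13, unit cost 51≤52 — dominates Opt4.
Others (Opt1, Opt2, Opt5, Opt6) are each worse than Opt4 on at least one objective.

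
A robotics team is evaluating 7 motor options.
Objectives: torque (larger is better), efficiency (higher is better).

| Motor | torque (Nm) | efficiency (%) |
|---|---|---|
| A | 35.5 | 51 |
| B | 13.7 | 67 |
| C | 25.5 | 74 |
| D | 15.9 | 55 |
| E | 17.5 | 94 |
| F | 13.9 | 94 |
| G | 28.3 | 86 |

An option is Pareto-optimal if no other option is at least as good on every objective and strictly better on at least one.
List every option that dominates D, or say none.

C, E, G

C: torque 25.5≥15.9, efficiency 74≥55 — dominates D.
E: torque 17.5≥15.9, efficiency 94≥55 — dominates D.
G: torque 28.3≥15.9, efficiency 86≥55 — dominates D.
Others (A, B, F) are each worse than D on at least one objective.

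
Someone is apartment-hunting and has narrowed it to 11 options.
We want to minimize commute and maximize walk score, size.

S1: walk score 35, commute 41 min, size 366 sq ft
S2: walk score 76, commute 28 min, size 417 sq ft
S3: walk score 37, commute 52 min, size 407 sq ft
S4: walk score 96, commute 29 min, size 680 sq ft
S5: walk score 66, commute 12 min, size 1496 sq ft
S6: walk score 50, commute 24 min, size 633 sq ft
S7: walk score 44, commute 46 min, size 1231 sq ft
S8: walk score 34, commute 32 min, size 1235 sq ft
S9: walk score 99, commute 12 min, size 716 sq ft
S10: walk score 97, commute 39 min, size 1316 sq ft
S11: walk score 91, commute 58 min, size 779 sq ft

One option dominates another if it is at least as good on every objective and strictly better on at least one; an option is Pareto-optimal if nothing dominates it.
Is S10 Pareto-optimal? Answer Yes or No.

S1: worse on walk score (35 vs 97).
S2: worse on walk score (76 vs 97).
S3: worse on walk score (37 vs 97).
S4: worse on walk score (96 vs 97).
S5: worse on walk score (66 vs 97).
S6: worse on walk score (50 vs 97).
S7: worse on walk score (44 vs 97).
S8: worse on walk score (34 vs 97).
S9: worse on size (716 vs 1316).
S11: worse on walk score (91 vs 97).
No option is at least as good as S10 on every objective and strictly better on one.

Yes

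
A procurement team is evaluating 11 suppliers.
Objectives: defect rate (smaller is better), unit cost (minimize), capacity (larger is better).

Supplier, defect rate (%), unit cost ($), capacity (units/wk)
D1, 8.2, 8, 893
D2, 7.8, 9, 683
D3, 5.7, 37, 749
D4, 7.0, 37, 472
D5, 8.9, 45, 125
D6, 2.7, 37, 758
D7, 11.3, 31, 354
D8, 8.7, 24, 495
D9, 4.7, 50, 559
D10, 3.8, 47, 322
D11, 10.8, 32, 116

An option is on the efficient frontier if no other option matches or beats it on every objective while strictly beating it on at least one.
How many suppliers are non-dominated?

D1: not dominated (best unit cost).
D2: not dominated.
D3: dominated by D6 (defect rate 2.7≤5.7, unit cost 37≤37, capacity 758≥749).
D4: dominated by D3 (defect rate 5.7≤7.0, unit cost 37≤37, capacity 749≥472).
D5: dominated by D1 (defect rate 8.2≤8.9, unit cost 8≤45, capacity 893≥125).
D6: not dominated (best defect rate).
D7: dominated by D1 (defect rate 8.2≤11.3, unit cost 8≤31, capacity 893≥354).
D8: dominated by D1 (defect rate 8.2≤8.7, unit cost 8≤24, capacity 893≥495).
D9: dominated by D6 (defect rate 2.7≤4.7, unit cost 37≤50, capacity 758≥559).
D10: dominated by D6 (defect rate 2.7≤3.8, unit cost 37≤47, capacity 758≥322).
D11: dominated by D1 (defect rate 8.2≤10.8, unit cost 8≤32, capacity 893≥116).
Pareto-optimal: D1, D2, D6 → 3.

3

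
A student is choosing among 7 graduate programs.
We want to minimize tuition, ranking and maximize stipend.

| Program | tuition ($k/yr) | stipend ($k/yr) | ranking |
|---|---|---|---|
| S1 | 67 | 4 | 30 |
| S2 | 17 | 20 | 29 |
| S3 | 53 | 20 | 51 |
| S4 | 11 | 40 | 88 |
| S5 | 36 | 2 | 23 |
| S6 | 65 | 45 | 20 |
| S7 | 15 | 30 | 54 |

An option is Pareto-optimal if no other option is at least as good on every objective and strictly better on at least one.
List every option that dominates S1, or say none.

S2: tuition 17≤67, stipend 20≥4, ranking 29≤30 — dominates S1.
S6: tuition 65≤67, stipend 45≥4, ranking 20≤30 — dominates S1.
Others (S3, S4, S5, S7) are each worse than S1 on at least one objective.

S2, S6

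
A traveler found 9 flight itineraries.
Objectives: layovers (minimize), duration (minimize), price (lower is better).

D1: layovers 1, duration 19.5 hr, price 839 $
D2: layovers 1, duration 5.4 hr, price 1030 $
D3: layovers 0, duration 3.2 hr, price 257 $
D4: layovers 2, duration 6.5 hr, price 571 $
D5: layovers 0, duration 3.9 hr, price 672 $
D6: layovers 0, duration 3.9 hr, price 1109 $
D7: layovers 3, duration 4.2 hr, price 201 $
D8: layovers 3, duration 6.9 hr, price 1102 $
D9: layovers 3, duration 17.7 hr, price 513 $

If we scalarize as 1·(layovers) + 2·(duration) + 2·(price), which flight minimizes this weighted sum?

D1: 1·1 + 2·19.5 + 2·839 = 1718.0
D2: 1·1 + 2·5.4 + 2·1030 = 2071.8
D3: 1·0 + 2·3.2 + 2·257 = 520.4
D4: 1·2 + 2·6.5 + 2·571 = 1157.0
D5: 1·0 + 2·3.9 + 2·672 = 1351.8
D6: 1·0 + 2·3.9 + 2·1109 = 2225.8
D7: 1·3 + 2·4.2 + 2·201 = 413.4
D8: 1·3 + 2·6.9 + 2·1102 = 2220.8
D9: 1·3 + 2·17.7 + 2·513 = 1064.4
Lowest: D7 at 413.4.

D7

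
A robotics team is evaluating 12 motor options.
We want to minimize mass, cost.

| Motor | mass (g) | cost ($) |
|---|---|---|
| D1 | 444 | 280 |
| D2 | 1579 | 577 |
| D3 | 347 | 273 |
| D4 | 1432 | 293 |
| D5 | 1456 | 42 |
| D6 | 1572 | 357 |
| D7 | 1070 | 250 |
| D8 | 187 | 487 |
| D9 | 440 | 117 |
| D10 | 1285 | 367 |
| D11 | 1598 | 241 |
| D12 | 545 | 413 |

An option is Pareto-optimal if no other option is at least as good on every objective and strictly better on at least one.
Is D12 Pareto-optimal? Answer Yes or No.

D1 vs D12: mass 444≤545, cost 280≤413 — D1 is at least as good on every objective and strictly better on at least one, so D1 dominates D12.

No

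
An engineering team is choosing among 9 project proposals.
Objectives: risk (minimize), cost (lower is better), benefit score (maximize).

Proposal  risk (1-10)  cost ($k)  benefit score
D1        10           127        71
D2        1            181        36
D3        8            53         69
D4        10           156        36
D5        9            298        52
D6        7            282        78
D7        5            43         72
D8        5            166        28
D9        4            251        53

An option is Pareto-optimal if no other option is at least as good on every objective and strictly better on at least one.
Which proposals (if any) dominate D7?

none

D1: worse on risk (10 vs 5).
D2: worse on cost (181 vs 43).
D3: worse on risk (8 vs 5).
D4: worse on risk (10 vs 5).
D5: worse on risk (9 vs 5).
D6: worse on risk (7 vs 5).
D8: worse on cost (166 vs 43).
D9: worse on cost (251 vs 43).
No option dominates D7.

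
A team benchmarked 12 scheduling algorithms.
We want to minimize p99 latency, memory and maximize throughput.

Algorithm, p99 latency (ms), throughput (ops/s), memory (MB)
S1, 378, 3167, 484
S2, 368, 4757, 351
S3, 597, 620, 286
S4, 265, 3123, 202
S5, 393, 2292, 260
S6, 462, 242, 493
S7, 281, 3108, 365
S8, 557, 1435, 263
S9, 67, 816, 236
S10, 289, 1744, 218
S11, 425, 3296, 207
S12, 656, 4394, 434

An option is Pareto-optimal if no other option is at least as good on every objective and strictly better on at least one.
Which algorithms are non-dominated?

S2, S4, S9, S11

S1: dominated by S2 (p99 latency 368≤378, throughput 4757≥3167, memory 351≤484).
S2: not dominated (best throughput).
S3: dominated by S4 (p99 latency 265≤597, throughput 3123≥620, memory 202≤286).
S4: not dominated (best memory).
S5: dominated by S4 (p99 latency 265≤393, throughput 3123≥2292, memory 202≤260).
S6: dominated by S1 (p99 latency 378≤462, throughput 3167≥242, memory 484≤493).
S7: dominated by S4 (p99 latency 265≤281, throughput 3123≥3108, memory 202≤365).
S8: dominated by S4 (p99 latency 265≤557, throughput 3123≥1435, memory 202≤263).
S9: not dominated (best p99 latency).
S10: dominated by S4 (p99 latency 265≤289, throughput 3123≥1744, memory 202≤218).
S11: not dominated.
S12: dominated by S2 (p99 latency 368≤656, throughput 4757≥4394, memory 351≤434).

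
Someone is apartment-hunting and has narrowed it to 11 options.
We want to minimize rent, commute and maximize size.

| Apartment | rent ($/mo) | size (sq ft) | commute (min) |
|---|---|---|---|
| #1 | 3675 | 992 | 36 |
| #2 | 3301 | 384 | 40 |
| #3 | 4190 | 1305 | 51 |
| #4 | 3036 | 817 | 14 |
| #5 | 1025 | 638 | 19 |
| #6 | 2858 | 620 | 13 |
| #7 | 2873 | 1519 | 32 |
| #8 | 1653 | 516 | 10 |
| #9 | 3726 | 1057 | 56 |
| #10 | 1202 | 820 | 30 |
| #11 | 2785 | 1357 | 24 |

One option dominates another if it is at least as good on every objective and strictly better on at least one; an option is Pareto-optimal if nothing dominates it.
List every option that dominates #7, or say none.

#1: worse on rent (3675 vs 2873).
#2: worse on rent (3301 vs 2873).
#3: worse on rent (4190 vs 2873).
#4: worse on rent (3036 vs 2873).
#5: worse on size (638 vs 1519).
#6: worse on size (620 vs 1519).
#8: worse on size (516 vs 1519).
#9: worse on rent (3726 vs 2873).
#10: worse on size (820 vs 1519).
#11: worse on size (1357 vs 1519).
No option dominates #7.

none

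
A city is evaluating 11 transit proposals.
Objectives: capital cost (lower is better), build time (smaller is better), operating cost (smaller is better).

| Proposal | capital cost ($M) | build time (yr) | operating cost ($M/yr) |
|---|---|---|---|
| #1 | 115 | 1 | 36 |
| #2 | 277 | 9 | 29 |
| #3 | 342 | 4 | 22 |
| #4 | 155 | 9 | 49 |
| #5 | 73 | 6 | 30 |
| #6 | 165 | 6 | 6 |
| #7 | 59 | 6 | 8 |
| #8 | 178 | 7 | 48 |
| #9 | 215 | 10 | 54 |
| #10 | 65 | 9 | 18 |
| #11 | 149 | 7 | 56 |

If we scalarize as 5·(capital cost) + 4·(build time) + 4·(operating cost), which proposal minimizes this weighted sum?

#7

#1: 5·115 + 4·1 + 4·36 = 723
#2: 5·277 + 4·9 + 4·29 = 1537
#3: 5·342 + 4·4 + 4·22 = 1814
#4: 5·155 + 4·9 + 4·49 = 1007
#5: 5·73 + 4·6 + 4·30 = 509
#6: 5·165 + 4·6 + 4·6 = 873
#7: 5·59 + 4·6 + 4·8 = 351
#8: 5·178 + 4·7 + 4·48 = 1110
#9: 5·215 + 4·10 + 4·54 = 1331
#10: 5·65 + 4·9 + 4·18 = 433
#11: 5·149 + 4·7 + 4·56 = 997
Lowest: #7 at 351.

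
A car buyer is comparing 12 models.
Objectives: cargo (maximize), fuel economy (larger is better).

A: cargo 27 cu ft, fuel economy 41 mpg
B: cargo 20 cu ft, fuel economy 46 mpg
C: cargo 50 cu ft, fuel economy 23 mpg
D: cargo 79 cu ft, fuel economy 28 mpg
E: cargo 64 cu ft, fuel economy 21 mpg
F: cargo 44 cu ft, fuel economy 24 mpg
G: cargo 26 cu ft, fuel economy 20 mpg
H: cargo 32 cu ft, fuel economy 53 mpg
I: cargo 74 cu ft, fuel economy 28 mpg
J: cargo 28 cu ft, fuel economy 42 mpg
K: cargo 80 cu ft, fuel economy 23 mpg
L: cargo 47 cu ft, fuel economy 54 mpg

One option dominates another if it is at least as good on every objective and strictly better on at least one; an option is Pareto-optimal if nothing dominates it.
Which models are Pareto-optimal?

D, K, L

A: dominated by H (cargo 32≥27, fuel economy 53≥41).
B: dominated by H (cargo 32≥20, fuel economy 53≥46).
C: dominated by D (cargo 79≥50, fuel economy 28≥23).
D: not dominated.
E: dominated by D (cargo 79≥64, fuel economy 28≥21).
F: dominated by D (cargo 79≥44, fuel economy 28≥24).
G: dominated by A (cargo 27≥26, fuel economy 41≥20).
H: dominated by L (cargo 47≥32, fuel economy 54≥53).
I: dominated by D (cargo 79≥74, fuel economy 28≥28).
J: dominated by H (cargo 32≥28, fuel economy 53≥42).
K: not dominated (best cargo).
L: not dominated (best fuel economy).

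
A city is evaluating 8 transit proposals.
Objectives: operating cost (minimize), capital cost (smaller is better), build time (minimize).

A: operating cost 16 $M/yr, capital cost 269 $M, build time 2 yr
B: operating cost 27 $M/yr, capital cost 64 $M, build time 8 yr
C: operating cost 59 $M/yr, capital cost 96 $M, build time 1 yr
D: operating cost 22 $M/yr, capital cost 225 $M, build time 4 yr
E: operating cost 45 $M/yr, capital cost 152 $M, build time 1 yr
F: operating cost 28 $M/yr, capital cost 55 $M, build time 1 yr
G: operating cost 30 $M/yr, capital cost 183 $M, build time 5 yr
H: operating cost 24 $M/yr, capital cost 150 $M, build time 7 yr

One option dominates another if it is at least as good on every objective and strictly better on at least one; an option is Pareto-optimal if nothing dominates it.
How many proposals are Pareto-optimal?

5

A: not dominated (best operating cost).
B: not dominated.
C: dominated by F (operating cost 28≤59, capital cost 55≤96, build time 1≤1).
D: not dominated.
E: dominated by F (operating cost 28≤45, capital cost 55≤152, build time 1≤1).
F: not dominated (best capital cost).
G: dominated by F (operating cost 28≤30, capital cost 55≤183, build time 1≤5).
H: not dominated.
Pareto-optimal: A, B, D, F, H → 5.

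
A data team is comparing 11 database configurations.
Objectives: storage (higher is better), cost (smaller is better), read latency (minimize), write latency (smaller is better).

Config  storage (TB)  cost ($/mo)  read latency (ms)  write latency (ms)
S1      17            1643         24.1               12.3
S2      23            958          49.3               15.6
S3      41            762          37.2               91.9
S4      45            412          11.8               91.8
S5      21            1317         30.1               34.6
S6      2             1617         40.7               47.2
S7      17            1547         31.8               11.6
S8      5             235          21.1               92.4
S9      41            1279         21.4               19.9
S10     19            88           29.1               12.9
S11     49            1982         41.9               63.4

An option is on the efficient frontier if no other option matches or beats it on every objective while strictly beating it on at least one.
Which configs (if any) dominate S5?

S9

S9: storage 41≥21, cost 1279≤1317, read latency 21.4≤30.1, write latency 19.9≤34.6 — dominates S5.
Others (S1, S2, S3, S4, S6, S7, S8, S10, S11) are each worse than S5 on at least one objective.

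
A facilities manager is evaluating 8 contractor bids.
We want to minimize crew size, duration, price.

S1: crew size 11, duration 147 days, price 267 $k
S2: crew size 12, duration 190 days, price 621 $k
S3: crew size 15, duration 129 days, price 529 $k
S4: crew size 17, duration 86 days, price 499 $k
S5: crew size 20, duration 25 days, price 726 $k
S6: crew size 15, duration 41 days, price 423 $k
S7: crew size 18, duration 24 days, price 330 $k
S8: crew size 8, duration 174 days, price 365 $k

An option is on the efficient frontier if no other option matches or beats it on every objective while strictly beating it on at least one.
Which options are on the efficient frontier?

S1, S6, S7, S8

S1: not dominated (best price).
S2: dominated by S1 (crew size 11≤12, duration 147≤190, price 267≤621).
S3: dominated by S6 (crew size 15≤15, duration 41≤129, price 423≤529).
S4: dominated by S6 (crew size 15≤17, duration 41≤86, price 423≤499).
S5: dominated by S7 (crew size 18≤20, duration 24≤25, price 330≤726).
S6: not dominated.
S7: not dominated (best duration).
S8: not dominated (best crew size).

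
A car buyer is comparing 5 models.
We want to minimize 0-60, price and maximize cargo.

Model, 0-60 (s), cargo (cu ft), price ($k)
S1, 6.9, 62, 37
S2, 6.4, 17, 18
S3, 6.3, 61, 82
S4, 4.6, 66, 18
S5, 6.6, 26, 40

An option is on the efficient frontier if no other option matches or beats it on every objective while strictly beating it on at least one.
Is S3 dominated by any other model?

Yes

S4 vs S3: 0-60 4.6≤6.3, cargo 66≥61, price 18≤82 — S4 is at least as good on every objective and strictly better on at least one, so S4 dominates S3.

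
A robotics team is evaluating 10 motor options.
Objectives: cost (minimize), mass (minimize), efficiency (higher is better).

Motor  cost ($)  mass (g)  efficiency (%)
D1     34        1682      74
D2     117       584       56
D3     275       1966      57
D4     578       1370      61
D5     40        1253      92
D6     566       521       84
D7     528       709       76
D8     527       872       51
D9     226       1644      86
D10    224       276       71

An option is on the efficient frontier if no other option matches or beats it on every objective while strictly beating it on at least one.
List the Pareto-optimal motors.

D1: not dominated (best cost).
D2: not dominated.
D3: dominated by D1 (cost 34≤275, mass 1682≤1966, efficiency 74≥57).
D4: dominated by D5 (cost 40≤578, mass 1253≤1370, efficiency 92≥61).
D5: not dominated (best efficiency).
D6: not dominated.
D7: not dominated.
D8: dominated by D2 (cost 117≤527, mass 584≤872, efficiency 56≥51).
D9: dominated by D5 (cost 40≤226, mass 1253≤1644, efficiency 92≥86).
D10: not dominated (best mass).

D1, D2, D5, D6, D7, D10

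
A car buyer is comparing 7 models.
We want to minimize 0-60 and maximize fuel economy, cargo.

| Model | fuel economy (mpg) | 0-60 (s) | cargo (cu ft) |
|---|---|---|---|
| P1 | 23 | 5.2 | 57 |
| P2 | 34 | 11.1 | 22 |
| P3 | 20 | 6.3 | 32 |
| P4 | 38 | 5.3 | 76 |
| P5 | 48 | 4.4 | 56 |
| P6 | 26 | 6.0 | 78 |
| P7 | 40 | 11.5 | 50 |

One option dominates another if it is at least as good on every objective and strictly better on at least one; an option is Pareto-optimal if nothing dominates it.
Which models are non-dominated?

P1: not dominated.
P2: dominated by P4 (fuel economy 38≥34, 0-60 5.3≤11.1, cargo 76≥22).
P3: dominated by P1 (fuel economy 23≥20, 0-60 5.2≤6.3, cargo 57≥32).
P4: not dominated.
P5: not dominated (best fuel economy).
P6: not dominated (best cargo).
P7: dominated by P5 (fuel economy 48≥40, 0-60 4.4≤11.5, cargo 56≥50).

P1, P4, P5, P6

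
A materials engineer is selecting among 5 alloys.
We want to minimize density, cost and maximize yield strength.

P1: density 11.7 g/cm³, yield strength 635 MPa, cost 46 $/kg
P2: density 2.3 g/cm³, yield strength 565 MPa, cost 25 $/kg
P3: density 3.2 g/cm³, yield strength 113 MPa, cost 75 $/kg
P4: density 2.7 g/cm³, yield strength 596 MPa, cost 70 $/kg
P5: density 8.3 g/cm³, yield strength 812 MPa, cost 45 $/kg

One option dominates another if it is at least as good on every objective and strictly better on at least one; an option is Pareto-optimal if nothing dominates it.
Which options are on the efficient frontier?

P1: dominated by P5 (density 8.3≤11.7, yield strength 812≥635, cost 45≤46).
P2: not dominated (best density).
P3: dominated by P2 (density 2.3≤3.2, yield strength 565≥113, cost 25≤75).
P4: not dominated.
P5: not dominated (best yield strength).

P2, P4, P5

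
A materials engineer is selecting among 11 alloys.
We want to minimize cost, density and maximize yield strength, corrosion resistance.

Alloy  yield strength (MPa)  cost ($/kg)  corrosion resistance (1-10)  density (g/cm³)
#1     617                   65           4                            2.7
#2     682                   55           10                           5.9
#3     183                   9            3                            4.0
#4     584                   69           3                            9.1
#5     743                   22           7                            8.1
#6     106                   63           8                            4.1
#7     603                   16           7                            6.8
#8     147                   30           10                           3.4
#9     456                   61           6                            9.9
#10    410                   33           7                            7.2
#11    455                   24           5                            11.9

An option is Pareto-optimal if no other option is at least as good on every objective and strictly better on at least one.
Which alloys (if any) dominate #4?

#1, #2, #5, #7

#1: yield strength 617≥584, cost 65≤69, corrosion resistance 4≥3, density 2.7≤9.1 — dominates #4.
#2: yield strength 682≥584, cost 55≤69, corrosion resistance 10≥3, density 5.9≤9.1 — dominates #4.
#5: yield strength 743≥584, cost 22≤69, corrosion resistance 7≥3, density 8.1≤9.1 — dominates #4.
#7: yield strength 603≥584, cost 16≤69, corrosion resistance 7≥3, density 6.8≤9.1 — dominates #4.
Others (#3, #6, #8, #9, #10, #11) are each worse than #4 on at least one objective.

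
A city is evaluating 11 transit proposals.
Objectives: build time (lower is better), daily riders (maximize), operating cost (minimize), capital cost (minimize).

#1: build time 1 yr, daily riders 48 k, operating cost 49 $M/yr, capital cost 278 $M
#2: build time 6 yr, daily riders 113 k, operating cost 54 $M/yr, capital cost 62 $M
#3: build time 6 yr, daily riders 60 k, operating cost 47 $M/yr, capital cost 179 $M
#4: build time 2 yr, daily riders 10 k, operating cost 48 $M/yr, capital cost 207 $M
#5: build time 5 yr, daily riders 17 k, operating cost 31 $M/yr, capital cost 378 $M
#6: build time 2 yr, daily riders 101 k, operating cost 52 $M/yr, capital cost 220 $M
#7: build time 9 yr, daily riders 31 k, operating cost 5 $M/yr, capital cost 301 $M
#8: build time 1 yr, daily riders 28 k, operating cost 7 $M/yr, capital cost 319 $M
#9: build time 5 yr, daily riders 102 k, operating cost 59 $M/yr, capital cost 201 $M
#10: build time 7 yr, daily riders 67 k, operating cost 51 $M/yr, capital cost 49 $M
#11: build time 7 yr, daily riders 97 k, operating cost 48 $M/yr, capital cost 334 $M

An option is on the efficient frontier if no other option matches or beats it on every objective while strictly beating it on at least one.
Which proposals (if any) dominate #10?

none

#1: worse on daily riders (48 vs 67).
#2: worse on operating cost (54 vs 51).
#3: worse on daily riders (60 vs 67).
#4: worse on daily riders (10 vs 67).
#5: worse on daily riders (17 vs 67).
#6: worse on operating cost (52 vs 51).
#7: worse on build time (9 vs 7).
#8: worse on daily riders (28 vs 67).
#9: worse on operating cost (59 vs 51).
#11: worse on capital cost (334 vs 49).
No option dominates #10.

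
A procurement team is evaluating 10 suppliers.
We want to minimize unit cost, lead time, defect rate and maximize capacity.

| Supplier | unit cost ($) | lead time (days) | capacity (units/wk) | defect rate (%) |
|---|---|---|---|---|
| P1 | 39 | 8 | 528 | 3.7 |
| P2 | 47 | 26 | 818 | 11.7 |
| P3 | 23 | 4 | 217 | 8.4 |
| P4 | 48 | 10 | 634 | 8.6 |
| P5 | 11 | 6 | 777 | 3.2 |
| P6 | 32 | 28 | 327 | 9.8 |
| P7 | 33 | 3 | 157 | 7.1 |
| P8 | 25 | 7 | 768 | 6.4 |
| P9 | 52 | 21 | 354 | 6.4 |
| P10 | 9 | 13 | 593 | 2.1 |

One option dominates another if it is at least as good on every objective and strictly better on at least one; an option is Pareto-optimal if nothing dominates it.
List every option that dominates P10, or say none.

none

P1: worse on unit cost (39 vs 9).
P2: worse on unit cost (47 vs 9).
P3: worse on unit cost (23 vs 9).
P4: worse on unit cost (48 vs 9).
P5: worse on unit cost (11 vs 9).
P6: worse on unit cost (32 vs 9).
P7: worse on unit cost (33 vs 9).
P8: worse on unit cost (25 vs 9).
P9: worse on unit cost (52 vs 9).
No option dominates P10.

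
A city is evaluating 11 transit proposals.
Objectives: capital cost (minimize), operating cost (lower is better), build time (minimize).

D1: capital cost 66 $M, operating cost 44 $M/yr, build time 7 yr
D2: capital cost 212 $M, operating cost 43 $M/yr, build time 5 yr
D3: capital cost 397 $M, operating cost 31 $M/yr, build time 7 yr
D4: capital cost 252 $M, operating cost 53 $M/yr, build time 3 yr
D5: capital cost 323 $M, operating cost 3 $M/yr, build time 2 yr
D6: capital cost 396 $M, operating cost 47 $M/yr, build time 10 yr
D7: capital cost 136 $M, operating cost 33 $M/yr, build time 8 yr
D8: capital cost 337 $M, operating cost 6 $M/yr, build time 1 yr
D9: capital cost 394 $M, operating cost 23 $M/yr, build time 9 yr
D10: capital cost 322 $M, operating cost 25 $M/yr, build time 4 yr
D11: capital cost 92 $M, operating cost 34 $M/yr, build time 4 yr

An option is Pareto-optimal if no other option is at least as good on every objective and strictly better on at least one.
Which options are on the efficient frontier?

D1, D4, D5, D7, D8, D10, D11

D1: not dominated (best capital cost).
D2: dominated by D11 (capital cost 92≤212, operating cost 34≤43, build time 4≤5).
D3: dominated by D5 (capital cost 323≤397, operating cost 3≤31, build time 2≤7).
D4: not dominated.
D5: not dominated (best operating cost).
D6: dominated by D1 (capital cost 66≤396, operating cost 44≤47, build time 7≤10).
D7: not dominated.
D8: not dominated (best build time).
D9: dominated by D5 (capital cost 323≤394, operating cost 3≤23, build time 2≤9).
D10: not dominated.
D11: not dominated.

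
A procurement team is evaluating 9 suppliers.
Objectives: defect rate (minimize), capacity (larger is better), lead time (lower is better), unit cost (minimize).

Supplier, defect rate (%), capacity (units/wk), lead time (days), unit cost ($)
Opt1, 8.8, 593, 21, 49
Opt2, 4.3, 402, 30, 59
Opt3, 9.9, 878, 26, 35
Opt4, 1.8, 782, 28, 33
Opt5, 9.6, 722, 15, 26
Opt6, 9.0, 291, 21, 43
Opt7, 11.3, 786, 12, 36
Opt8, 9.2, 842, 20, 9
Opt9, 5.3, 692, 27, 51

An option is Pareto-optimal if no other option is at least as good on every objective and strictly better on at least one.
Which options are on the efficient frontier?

Opt1: not dominated.
Opt2: dominated by Opt4 (defect rate 1.8≤4.3, capacity 782≥402, lead time 28≤30, unit cost 33≤59).
Opt3: not dominated (best capacity).
Opt4: not dominated (best defect rate).
Opt5: not dominated.
Opt6: not dominated.
Opt7: not dominated (best lead time).
Opt8: not dominated (best unit cost).
Opt9: not dominated.

Opt1, Opt3, Opt4, Opt5, Opt6, Opt7, Opt8, Opt9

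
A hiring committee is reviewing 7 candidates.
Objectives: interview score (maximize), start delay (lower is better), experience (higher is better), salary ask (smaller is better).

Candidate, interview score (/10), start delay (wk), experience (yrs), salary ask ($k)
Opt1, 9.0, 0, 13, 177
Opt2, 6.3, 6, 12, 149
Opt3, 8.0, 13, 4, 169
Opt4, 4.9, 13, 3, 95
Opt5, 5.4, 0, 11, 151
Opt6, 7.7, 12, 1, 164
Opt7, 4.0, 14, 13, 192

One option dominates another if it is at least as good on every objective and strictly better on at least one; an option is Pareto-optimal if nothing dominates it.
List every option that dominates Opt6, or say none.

Opt1: worse on salary ask (177 vs 164).
Opt2: worse on interview score (6.3 vs 7.7).
Opt3: worse on start delay (13 vs 12).
Opt4: worse on interview score (4.9 vs 7.7).
Opt5: worse on interview score (5.4 vs 7.7).
Opt7: worse on interview score (4.0 vs 7.7).
No option dominates Opt6.

none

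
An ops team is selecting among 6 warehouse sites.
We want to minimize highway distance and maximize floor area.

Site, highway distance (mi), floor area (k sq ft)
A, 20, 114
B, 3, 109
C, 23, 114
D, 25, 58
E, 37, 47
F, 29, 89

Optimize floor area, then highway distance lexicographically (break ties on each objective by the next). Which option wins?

A

First maximize floor area: best is 114, kept {A, C}.
Then minimize highway distance: best is 20, kept {A}.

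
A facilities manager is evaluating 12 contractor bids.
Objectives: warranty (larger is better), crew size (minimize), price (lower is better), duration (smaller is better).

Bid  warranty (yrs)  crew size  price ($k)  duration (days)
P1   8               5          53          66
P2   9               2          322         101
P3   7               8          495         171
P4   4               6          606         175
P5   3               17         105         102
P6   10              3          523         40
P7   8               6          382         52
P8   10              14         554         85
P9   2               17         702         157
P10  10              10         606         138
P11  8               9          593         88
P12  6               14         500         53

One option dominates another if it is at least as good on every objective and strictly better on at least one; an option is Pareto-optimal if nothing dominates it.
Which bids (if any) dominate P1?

none

P2: worse on price (322 vs 53).
P3: worse on warranty (7 vs 8).
P4: worse on warranty (4 vs 8).
P5: worse on warranty (3 vs 8).
P6: worse on price (523 vs 53).
P7: worse on crew size (6 vs 5).
P8: worse on crew size (14 vs 5).
P9: worse on warranty (2 vs 8).
P10: worse on crew size (10 vs 5).
P11: worse on crew size (9 vs 5).
P12: worse on warranty (6 vs 8).
No option dominates P1.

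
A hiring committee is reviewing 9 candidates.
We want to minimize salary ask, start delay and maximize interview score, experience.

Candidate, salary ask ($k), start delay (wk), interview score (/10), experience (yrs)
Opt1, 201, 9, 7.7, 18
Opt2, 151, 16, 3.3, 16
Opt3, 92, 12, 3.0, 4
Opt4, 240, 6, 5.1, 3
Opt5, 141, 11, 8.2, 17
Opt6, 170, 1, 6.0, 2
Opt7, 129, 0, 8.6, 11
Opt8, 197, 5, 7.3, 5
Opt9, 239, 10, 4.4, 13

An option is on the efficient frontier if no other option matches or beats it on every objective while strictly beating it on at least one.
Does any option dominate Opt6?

Yes

Opt7 vs Opt6: salary ask 129≤170, start delay 0≤1, interview score 8.6≥6.0, experience 11≥2 — Opt7 is at least as good on every objective and strictly better on at least one, so Opt7 dominates Opt6.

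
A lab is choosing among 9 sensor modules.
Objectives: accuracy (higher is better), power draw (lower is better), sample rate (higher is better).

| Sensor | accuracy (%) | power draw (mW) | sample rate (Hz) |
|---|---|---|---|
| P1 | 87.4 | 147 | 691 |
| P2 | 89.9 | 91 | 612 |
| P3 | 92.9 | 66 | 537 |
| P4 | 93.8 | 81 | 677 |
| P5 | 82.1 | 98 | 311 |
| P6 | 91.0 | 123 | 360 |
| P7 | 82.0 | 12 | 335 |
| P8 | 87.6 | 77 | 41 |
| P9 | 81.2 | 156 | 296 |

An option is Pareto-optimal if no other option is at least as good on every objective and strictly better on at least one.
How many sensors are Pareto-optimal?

4

P1: not dominated (best sample rate).
P2: dominated by P4 (accuracy 93.8≥89.9, power draw 81≤91, sample rate 677≥612).
P3: not dominated.
P4: not dominated (best accuracy).
P5: dominated by P2 (accuracy 89.9≥82.1, power draw 91≤98, sample rate 612≥311).
P6: dominated by P3 (accuracy 92.9≥91.0, power draw 66≤123, sample rate 537≥360).
P7: not dominated (best power draw).
P8: dominated by P3 (accuracy 92.9≥87.6, power draw 66≤77, sample rate 537≥41).
P9: dominated by P1 (accuracy 87.4≥81.2, power draw 147≤156, sample rate 691≥296).
Pareto-optimal: P1, P3, P4, P7 → 4.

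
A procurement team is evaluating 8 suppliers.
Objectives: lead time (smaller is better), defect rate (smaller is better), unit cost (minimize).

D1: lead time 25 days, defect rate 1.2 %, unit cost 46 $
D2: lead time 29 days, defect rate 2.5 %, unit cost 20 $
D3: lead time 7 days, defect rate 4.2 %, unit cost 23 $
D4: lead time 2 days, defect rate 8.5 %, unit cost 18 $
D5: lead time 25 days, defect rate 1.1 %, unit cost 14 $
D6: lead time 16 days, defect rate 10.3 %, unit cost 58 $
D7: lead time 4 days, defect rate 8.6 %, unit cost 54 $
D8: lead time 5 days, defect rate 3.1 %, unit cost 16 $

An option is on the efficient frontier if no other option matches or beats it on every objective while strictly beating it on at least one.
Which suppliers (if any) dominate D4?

none

D1: worse on lead time (25 vs 2).
D2: worse on lead time (29 vs 2).
D3: worse on lead time (7 vs 2).
D5: worse on lead time (25 vs 2).
D6: worse on lead time (16 vs 2).
D7: worse on lead time (4 vs 2).
D8: worse on lead time (5 vs 2).
No option dominates D4.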